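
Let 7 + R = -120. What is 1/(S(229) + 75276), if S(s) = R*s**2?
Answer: -1/6584731 ≈ -1.5187e-7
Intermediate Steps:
R = -127 (R = -7 - 120 = -127)
S(s) = -127*s**2
1/(S(229) + 75276) = 1/(-127*229**2 + 75276) = 1/(-127*52441 + 75276) = 1/(-6660007 + 75276) = 1/(-6584731) = -1/6584731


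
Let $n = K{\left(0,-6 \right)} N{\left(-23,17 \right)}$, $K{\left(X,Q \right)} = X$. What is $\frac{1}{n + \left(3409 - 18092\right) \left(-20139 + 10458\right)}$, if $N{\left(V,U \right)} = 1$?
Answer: $\frac{1}{142146123} \approx 7.035 \cdot 10^{-9}$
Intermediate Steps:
$n = 0$ ($n = 0 \cdot 1 = 0$)
$\frac{1}{n + \left(3409 - 18092\right) \left(-20139 + 10458\right)} = \frac{1}{0 + \left(3409 - 18092\right) \left(-20139 + 10458\right)} = \frac{1}{0 - -142146123} = \frac{1}{0 + 142146123} = \frac{1}{142146123}$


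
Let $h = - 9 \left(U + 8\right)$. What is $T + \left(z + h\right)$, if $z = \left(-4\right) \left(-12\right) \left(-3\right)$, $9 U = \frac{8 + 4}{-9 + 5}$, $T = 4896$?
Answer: $4683$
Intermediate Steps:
$U = - \frac{1}{3}$ ($U = \frac{\left(8 + 4\right) \frac{1}{-9 + 5}}{9} = \frac{12 \frac{1}{-4}}{9} = \frac{12 \left(- \frac{1}{4}\right)}{9} = \frac{1}{9} \left(-3\right) = - \frac{1}{3} \approx -0.33333$)
$h = -69$ ($h = - 9 \left(- \frac{1}{3} + 8\right) = \left(-9\right) \frac{23}{3} = -69$)
$z = -144$ ($z = 48 \left(-3\right) = -144$)
$T + \left(z + h\right) = 4896 - 213 = 4683$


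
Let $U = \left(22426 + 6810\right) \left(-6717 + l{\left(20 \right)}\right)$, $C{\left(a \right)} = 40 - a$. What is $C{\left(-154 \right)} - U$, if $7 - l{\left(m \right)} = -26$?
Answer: $195413618$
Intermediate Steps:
$l{\left(m \right)} = 33$ ($l{\left(m \right)} = 7 - -26 = 7 + 26 = 33$)
$U = -195413424$ ($U = \left(22426 + 6810\right) \left(-6717 + 33\right) = 29236 \left(-6684\right) = -195413424$)
$C{\left(-154 \right)} - U = \left(40 - -154\right) - -195413424 = \left(40 + 154\right) + 195413424 = 194 + 195413424 = 195413618$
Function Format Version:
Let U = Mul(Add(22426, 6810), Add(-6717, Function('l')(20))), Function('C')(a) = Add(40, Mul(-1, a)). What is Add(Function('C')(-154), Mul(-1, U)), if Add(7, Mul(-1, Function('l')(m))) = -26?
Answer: 195413618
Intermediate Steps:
Function('l')(m) = 33 (Function('l')(m) = Add(7, Mul(-1, -26)) = Add(7, 26) = 33)
U = -195413424 (U = Mul(Add(22426, 6810), Add(-6717, 33)) = Mul(29236, -6684) = -195413424)
Add(Function('C')(-154), Mul(-1, U)) = Add(Add(40, Mul(-1, -154)), Mul(-1, -195413424)) = Add(Add(40, 154), 195413424) = Add(194, 195413424) = 195413618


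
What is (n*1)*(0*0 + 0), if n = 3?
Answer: 0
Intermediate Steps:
(n*1)*(0*0 + 0) = (3*1)*(0*0 + 0) = 3*(0 + 0) = 3*0 = 0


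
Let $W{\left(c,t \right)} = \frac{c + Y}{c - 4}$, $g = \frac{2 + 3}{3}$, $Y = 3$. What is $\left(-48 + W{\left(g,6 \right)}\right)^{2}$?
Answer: $2500$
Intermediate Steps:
$g = \frac{5}{3}$ ($g = 5 \cdot \frac{1}{3} = \frac{5}{3} \approx 1.6667$)
$W{\left(c,t \right)} = \frac{3 + c}{-4 + c}$ ($W{\left(c,t \right)} = \frac{c + 3}{c - 4} = \frac{3 + c}{-4 + c}$)
$\left(-48 + W{\left(g,6 \right)}\right)^{2} = \left(-48 + \frac{3 + \frac{5}{3}}{-4 + \frac{5}{3}}\right)^{2} = \left(-48 + \frac{1}{- \frac{7}{3}} \cdot \frac{14}{3}\right)^{2} = \left(-48 - 2\right)^{2} = \left(-50\right)^{2} = 2500$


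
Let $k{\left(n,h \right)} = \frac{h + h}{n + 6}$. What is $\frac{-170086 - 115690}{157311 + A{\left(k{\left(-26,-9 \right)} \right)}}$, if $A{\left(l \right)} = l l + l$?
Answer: $- \frac{28577600}{15731271} \approx -1.8166$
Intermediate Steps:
$k{\left(n,h \right)} = \frac{2 h}{6 + n}$
$A{\left(l \right)} = l + l^{2}$ ($A{\left(l \right)} = l^{2} + l = l + l^{2}$)
$\frac{-170086 - 115690}{157311 + A{\left(k{\left(-26,-9 \right)} \right)}} = \frac{-170086 - 115690}{157311 + 2 \left(-9\right) \frac{1}{6 - 26} \left(1 + 2 \left(-9\right) \frac{1}{6 - 26}\right)} = - \frac{285776}{157311 + 2 \left(-9\right) \frac{1}{-20} \left(1 + 2 \left(-9\right) \frac{1}{-20}\right)} = - \frac{285776}{157311 + 2 \left(-9\right) \left(- \frac{1}{20}\right) \left(1 + 2 \left(-9\right) \left(- \frac{1}{20}\right)\right)} = - \frac{285776}{157311 + \frac{9 \left(1 + \frac{9}{10}\right)}{10}} = - \frac{285776}{157311 + \frac{9}{10} \cdot \frac{19}{10}} = - \frac{285776}{157311 + \frac{171}{100}} = - \frac{285776}{\frac{15731271}{100}} = \left(-285776\right) \frac{100}{15731271} = - \frac{28577600}{15731271}$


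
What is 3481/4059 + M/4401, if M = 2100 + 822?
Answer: 111853/73513 ≈ 1.5215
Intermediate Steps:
M = 2922
3481/4059 + M/4401 = 3481/4059 + 2922/4401 = 3481*(1/4059) + 2922*(1/4401) = 3481/4059 + 974/1467 = 111853/73513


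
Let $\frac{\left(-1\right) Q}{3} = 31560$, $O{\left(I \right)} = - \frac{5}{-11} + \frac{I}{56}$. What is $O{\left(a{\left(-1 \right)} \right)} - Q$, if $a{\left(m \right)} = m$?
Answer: $\frac{58323149}{616} \approx 94680.0$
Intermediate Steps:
$O{\left(I \right)} = \frac{5}{11} + \frac{I}{56}$ ($O{\left(I \right)} = \left(-5\right) \left(- \frac{1}{11}\right) + I \frac{1}{56} = \frac{5}{11} + \frac{I}{56}$)
$Q = -94680$ ($Q = \left(-3\right) 31560 = -94680$)
$O{\left(a{\left(-1 \right)} \right)} - Q = \left(\frac{5}{11} + \frac{1}{56} \left(-1\right)\right) - -94680 = \left(\frac{5}{11} - \frac{1}{56}\right) + 94680 = \frac{269}{616} + 94680 = \frac{58323149}{616}$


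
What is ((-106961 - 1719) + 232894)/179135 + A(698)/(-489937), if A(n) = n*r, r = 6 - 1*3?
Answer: 60481925828/87764864495 ≈ 0.68914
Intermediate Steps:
r = 3 (r = 6 - 3 = 3)
A(n) = 3*n (A(n) = n*3 = 3*n)
((-106961 - 1719) + 232894)/179135 + A(698)/(-489937) = ((-106961 - 1719) + 232894)/179135 + (3*698)/(-489937) = (-108680 + 232894)*(1/179135) + 2094*(-1/489937) = 124214*(1/179135) - 2094/489937 = 124214/179135 - 2094/489937 = 60481925828/87764864495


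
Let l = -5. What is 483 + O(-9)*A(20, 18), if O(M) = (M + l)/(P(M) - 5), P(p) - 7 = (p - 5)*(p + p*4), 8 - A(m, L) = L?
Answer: 76349/158 ≈ 483.22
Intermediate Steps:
A(m, L) = 8 - L
P(p) = 7 + 5*p*(-5 + p) (P(p) = 7 + (p - 5)*(p + p*4) = 7 + (-5 + p)*(p + 4*p) = 7 + (-5 + p)*(5*p) = 7 + 5*p*(-5 + p))
O(M) = (-5 + M)/(2 - 25*M + 5*M**2) (O(M) = (M - 5)/((7 - 25*M + 5*M**2) - 5) = (-5 + M)/(2 - 25*M + 5*M**2))
483 + O(-9)*A(20, 18) = 483 + ((-5 - 9)/(2 - 25*(-9) + 5*(-9)**2))*(8 - 1*18) = 483 + (-14/(2 + 225 + 5*81))*(8 - 18) = 483 + (-14/(2 + 225 + 405))*(-10) = 483 + (-14/632)*(-10) = 483 + ((1/632)*(-14))*(-10) = 483 - 7/316*(-10) = 483 + 35/158 = 76349/158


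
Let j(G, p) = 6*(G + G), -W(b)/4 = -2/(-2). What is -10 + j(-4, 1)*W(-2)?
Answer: 182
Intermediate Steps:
W(b) = -4 (W(b) = -(-8)/(-2) = -(-8)*(-1)/2 = -4*1 = -4)
j(G, p) = 12*G (j(G, p) = 6*(2*G) = 12*G)
-10 + j(-4, 1)*W(-2) = -10 + (12*(-4))*(-4) = -10 - 48*(-4) = -10 + 192 = 182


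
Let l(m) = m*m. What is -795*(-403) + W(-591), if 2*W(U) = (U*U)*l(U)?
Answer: 121997857731/2 ≈ 6.0999e+10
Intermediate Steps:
l(m) = m²
W(U) = U⁴/2 (W(U) = ((U*U)*U²)/2 = (U²*U²)/2 = U⁴/2)
-795*(-403) + W(-591) = -795*(-403) + (½)*(-591)⁴ = 320385 + (½)*121997216961 = 320385 + 121997216961/2 = 121997857731/2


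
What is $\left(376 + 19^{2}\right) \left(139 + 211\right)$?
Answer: $257950$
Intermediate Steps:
$\left(376 + 19^{2}\right) \left(139 + 211\right) = \left(376 + 361\right) 350 = 737 \cdot 350 = 257950$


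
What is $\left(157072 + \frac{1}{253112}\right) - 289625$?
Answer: $- \frac{33550754935}{253112} \approx -1.3255 \cdot 10^{5}$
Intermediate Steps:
$\left(157072 + \frac{1}{253112}\right) - 289625 = \frac{39756808065}{253112} - 289625 = - \frac{33550754935}{253112}$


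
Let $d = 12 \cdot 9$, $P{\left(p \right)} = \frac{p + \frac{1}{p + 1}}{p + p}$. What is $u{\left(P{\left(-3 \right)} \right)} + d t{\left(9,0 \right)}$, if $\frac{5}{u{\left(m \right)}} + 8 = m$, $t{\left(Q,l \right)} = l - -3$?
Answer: $\frac{28776}{89} \approx 323.33$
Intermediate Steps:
$P{\left(p \right)} = \frac{p + \frac{1}{1 + p}}{2 p}$
$t{\left(Q,l \right)} = 3 + l$ ($t{\left(Q,l \right)} = l + 3 = 3 + l$)
$u{\left(m \right)} = \frac{5}{-8 + m}$
$d = 108$
$u{\left(P{\left(-3 \right)} \right)} + d t{\left(9,0 \right)} = \frac{5}{-8 + \frac{1 - 3 + \left(-3\right)^{2}}{2 \left(-3\right) \left(1 - 3\right)}} + 108 \left(3 + 0\right) = \frac{5}{-8 + \frac{1}{2} \left(- \frac{1}{3}\right) \frac{1}{-2} \left(1 - 3 + 9\right)} + 108 \cdot 3 = \frac{5}{-8 + \frac{1}{2} \left(- \frac{1}{3}\right) \left(- \frac{1}{2}\right) 7} + 324 = \frac{5}{-8 + \frac{7}{12}} + 324 = \frac{5}{- \frac{89}{12}} + 324 = 5 \left(- \frac{12}{89}\right) + 324 = - \frac{60}{89} + 324 = \frac{28776}{89}$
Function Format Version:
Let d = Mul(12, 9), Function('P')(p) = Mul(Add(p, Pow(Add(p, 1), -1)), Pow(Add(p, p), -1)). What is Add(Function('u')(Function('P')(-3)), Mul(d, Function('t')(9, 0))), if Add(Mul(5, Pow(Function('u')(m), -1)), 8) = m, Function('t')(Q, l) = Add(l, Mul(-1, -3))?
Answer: Rational(28776, 89) ≈ 323.33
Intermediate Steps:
Function('P')(p) = Mul(Rational(1, 2), Pow(p, -1), Add(p, Pow(Add(1, p), -1))) (Function('P')(p) = Mul(Add(p, Pow(Add(1, p), -1)), Pow(Mul(2, p), -1)) = Mul(Add(p, Pow(Add(1, p), -1)), Mul(Rational(1, 2), Pow(p, -1))) = Mul(Rational(1, 2), Pow(p, -1), Add(p, Pow(Add(1, p), -1))))
Function('t')(Q, l) = Add(3, l) (Function('t')(Q, l) = Add(l, 3) = Add(3, l))
Function('u')(m) = Mul(5, Pow(Add(-8, m), -1))
d = 108
Add(Function('u')(Function('P')(-3)), Mul(d, Function('t')(9, 0))) = Add(Mul(5, Pow(Add(-8, Mul(Rational(1, 2), Pow(-3, -1), Pow(Add(1, -3), -1), Add(1, -3, Pow(-3, 2)))), -1)), Mul(108, Add(3, 0))) = Add(Mul(5, Pow(Add(-8, Mul(Rational(1, 2), Rational(-1, 3), Pow(-2, -1), Add(1, -3, 9))), -1)), Mul(108, 3)) = Add(Mul(5, Pow(Add(-8, Mul(Rational(1, 2), Rational(-1, 3), Rational(-1, 2), 7)), -1)), 324) = Add(Mul(5, Pow(Add(-8, Rational(7, 12)), -1)), 324) = Add(Mul(5, Pow(Rational(-89, 12), -1)), 324) = Add(Mul(5, Rational(-12, 89)), 324) = Add(Rational(-60, 89), 324) = Rational(28776, 89)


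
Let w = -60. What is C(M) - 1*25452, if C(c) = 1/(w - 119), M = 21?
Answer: -4555909/179 ≈ -25452.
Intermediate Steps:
C(c) = -1/179 (C(c) = 1/(-60 - 119) = 1/(-179) = -1/179)
C(M) - 1*25452 = -1/179 - 1*25452 = -1/179 - 25452 = -4555909/179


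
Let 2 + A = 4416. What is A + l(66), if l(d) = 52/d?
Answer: 145688/33 ≈ 4414.8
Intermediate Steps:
A = 4414 (A = -2 + 4416 = 4414)
A + l(66) = 4414 + 52/66 = 4414 + 52*(1/66) = 4414 + 26/33 = 145688/33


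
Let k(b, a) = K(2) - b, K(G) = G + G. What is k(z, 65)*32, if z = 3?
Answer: 32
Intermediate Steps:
K(G) = 2*G
k(b, a) = 4 - b (k(b, a) = 2*2 - b = 4 - b)
k(z, 65)*32 = (4 - 1*3)*32 = (4 - 3)*32 = 1*32 = 32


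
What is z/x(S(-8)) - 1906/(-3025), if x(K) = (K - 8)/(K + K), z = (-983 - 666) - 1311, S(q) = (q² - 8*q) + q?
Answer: -134296658/21175 ≈ -6342.2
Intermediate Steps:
S(q) = q² - 7*q
z = -2960 (z = -1649 - 1311 = -2960)
x(K) = (-8 + K)/(2*K) (x(K) = (-8 + K)/((2*K)) = (-8 + K)*(1/(2*K)) = (-8 + K)/(2*K))
z/x(S(-8)) - 1906/(-3025) = -2960*(-16*(-7 - 8)/(-8 - 8*(-7 - 8))) - 1906/(-3025) = -2960*240/(-8 - 8*(-15)) - 1906*(-1/3025) = -2960*240/(-8 + 120) + 1906/3025 = -2960/((½)*(1/120)*112) + 1906/3025 = -2960/7/15 + 1906/3025 = -2960*15/7 + 1906/3025 = -44400/7 + 1906/3025 = -134296658/21175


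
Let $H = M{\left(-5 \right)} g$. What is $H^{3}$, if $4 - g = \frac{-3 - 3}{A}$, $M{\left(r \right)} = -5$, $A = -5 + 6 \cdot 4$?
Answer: $- \frac{68921000}{6859} \approx -10048.0$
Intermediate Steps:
$A = 19$ ($A = -5 + 24 = 19$)
$g = \frac{82}{19}$ ($g = 4 - \frac{-3 - 3}{19} = 4 - \left(-3 - 3\right) \frac{1}{19} = 4 - \left(-6\right) \frac{1}{19} = 4 - - \frac{6}{19} = 4 + \frac{6}{19} = \frac{82}{19} \approx 4.3158$)
$H = - \frac{410}{19}$ ($H = \left(-5\right) \frac{82}{19} = - \frac{410}{19} \approx -21.579$)
$H^{3} = \left(- \frac{410}{19}\right)^{3} = - \frac{68921000}{6859}$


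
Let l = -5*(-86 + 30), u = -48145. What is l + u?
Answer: -47865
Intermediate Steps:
l = 280 (l = -5*(-56) = 280)
l + u = 280 - 48145 = -47865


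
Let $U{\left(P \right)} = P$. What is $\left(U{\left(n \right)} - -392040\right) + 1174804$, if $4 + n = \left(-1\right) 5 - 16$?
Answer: $1566819$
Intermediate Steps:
$n = -25$ ($n = -4 - 21 = -25$)
$\left(U{\left(n \right)} - -392040\right) + 1174804 = \left(-25 - -392040\right) + 1174804 = \left(-25 + 392040\right) + 1174804 = 392015 + 1174804 = 1566819$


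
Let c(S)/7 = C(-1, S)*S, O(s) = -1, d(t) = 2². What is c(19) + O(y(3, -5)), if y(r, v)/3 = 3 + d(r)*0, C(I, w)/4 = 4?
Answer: 2127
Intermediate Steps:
C(I, w) = 16 (C(I, w) = 4*4 = 16)
d(t) = 4
y(r, v) = 9 (y(r, v) = 3*(3 + 4*0) = 3*(3 + 0) = 3*3 = 9)
c(S) = 112*S (c(S) = 7*(16*S) = 112*S)
c(19) + O(y(3, -5)) = 112*19 - 1 = 2128 - 1 = 2127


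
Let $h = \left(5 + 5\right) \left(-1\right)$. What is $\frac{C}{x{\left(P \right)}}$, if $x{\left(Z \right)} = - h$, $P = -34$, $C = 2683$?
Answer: $\frac{2683}{10} \approx 268.3$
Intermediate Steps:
$h = -10$ ($h = 10 \left(-1\right) = -10$)
$x{\left(Z \right)} = 10$ ($x{\left(Z \right)} = \left(-1\right) \left(-10\right) = 10$)
$\frac{C}{x{\left(P \right)}} = \frac{2683}{10}$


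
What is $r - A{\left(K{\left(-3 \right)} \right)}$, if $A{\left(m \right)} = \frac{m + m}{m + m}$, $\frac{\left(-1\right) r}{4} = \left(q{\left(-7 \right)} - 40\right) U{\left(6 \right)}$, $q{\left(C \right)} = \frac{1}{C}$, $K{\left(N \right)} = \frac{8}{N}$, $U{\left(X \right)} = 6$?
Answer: $\frac{6737}{7} \approx 962.43$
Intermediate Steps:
$r = \frac{6744}{7}$ ($r = - 4 \left(\frac{1}{-7} - 40\right) 6 = - 4 \left(- \frac{1}{7} - 40\right) 6 = - 4 \left(\left(- \frac{281}{7}\right) 6\right) = \left(-4\right) \left(- \frac{1686}{7}\right) = \frac{6744}{7} \approx 963.43$)
$A{\left(m \right)} = 1$ ($A{\left(m \right)} = \frac{2 m}{2 m} = 2 m \frac{1}{2 m} = 1$)
$r - A{\left(K{\left(-3 \right)} \right)} = \frac{6744}{7} - 1 = \frac{6737}{7}$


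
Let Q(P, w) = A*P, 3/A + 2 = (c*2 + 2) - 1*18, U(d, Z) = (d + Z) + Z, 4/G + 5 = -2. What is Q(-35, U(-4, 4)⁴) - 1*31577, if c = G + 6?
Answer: -315623/10 ≈ -31562.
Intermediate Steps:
G = -4/7 (G = 4/(-5 - 2) = 4/(-7) = 4*(-⅐) = -4/7 ≈ -0.57143)
U(d, Z) = d + 2*Z (U(d, Z) = (Z + d) + Z = d + 2*Z)
c = 38/7 (c = -4/7 + 6 = 38/7 ≈ 5.4286)
A = -21/50 (A = 3/(-2 + (((38/7)*2 + 2) - 1*18)) = 3/(-2 + ((76/7 + 2) - 18)) = 3/(-2 + (90/7 - 18)) = 3/(-2 - 36/7) = 3/(-50/7) = 3*(-7/50) = -21/50 ≈ -0.42000)
Q(P, w) = -21*P/50
Q(-35, U(-4, 4)⁴) - 1*31577 = -21/50*(-35) - 1*31577 = 147/10 - 31577 = -315623/10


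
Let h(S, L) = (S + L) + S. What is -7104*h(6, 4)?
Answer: -113664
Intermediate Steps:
h(S, L) = L + 2*S (h(S, L) = (L + S) + S = L + 2*S)
-7104*h(6, 4) = -7104*(4 + 2*6) = -7104*(4 + 12) = -7104*16 = -113664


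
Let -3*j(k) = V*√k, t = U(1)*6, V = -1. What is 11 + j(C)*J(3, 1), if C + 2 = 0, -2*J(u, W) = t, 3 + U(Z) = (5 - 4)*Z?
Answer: 11 + 2*I*√2 ≈ 11.0 + 2.8284*I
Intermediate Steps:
U(Z) = -3 + Z (U(Z) = -3 + (5 - 4)*Z = -3 + 1*Z = -3 + Z)
t = -12 (t = (-3 + 1)*6 = -2*6 = -12)
J(u, W) = 6 (J(u, W) = -½*(-12) = 6)
C = -2 (C = -2 + 0 = -2)
j(k) = √k/3 (j(k) = -(-1)*√k/3 = √k/3)
11 + j(C)*J(3, 1) = 11 + (√(-2)/3)*6 = 11 + ((I*√2)/3)*6 = 11 + (I*√2/3)*6 = 11 + 2*I*√2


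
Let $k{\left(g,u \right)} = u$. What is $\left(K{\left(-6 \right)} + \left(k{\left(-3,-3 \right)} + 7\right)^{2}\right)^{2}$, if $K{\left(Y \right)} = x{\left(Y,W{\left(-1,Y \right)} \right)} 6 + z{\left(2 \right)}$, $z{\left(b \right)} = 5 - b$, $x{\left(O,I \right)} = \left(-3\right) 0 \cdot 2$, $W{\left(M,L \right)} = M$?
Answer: $361$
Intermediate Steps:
$x{\left(O,I \right)} = 0$ ($x{\left(O,I \right)} = 0 \cdot 2 = 0$)
$K{\left(Y \right)} = 3$ ($K{\left(Y \right)} = 0 \cdot 6 + \left(5 - 2\right) = 0 + \left(5 - 2\right) = 0 + 3 = 3$)
$\left(K{\left(-6 \right)} + \left(k{\left(-3,-3 \right)} + 7\right)^{2}\right)^{2} = \left(3 + \left(-3 + 7\right)^{2}\right)^{2} = \left(3 + 4^{2}\right)^{2} = \left(3 + 16\right)^{2} = 19^{2} = 361$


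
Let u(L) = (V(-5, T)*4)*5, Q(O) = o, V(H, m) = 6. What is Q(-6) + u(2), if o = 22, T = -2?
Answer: 142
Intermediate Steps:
Q(O) = 22
u(L) = 120 (u(L) = (6*4)*5 = 24*5 = 120)
Q(-6) + u(2) = 22 + 120 = 142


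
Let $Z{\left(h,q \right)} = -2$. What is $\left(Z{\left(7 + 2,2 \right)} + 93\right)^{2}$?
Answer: $8281$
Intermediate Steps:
$\left(Z{\left(7 + 2,2 \right)} + 93\right)^{2} = \left(-2 + 93\right)^{2} = 91^{2} = 8281$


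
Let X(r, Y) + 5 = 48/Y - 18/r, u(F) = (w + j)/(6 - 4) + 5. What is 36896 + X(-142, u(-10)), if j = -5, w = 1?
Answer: 2620406/71 ≈ 36907.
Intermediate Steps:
u(F) = 3 (u(F) = (1 - 5)/(6 - 4) + 5 = -4/2 + 5 = -4*½ + 5 = -2 + 5 = 3)
X(r, Y) = -5 - 18/r + 48/Y (X(r, Y) = -5 + (48/Y - 18/r) = -5 + (-18/r + 48/Y) = -5 - 18/r + 48/Y)
36896 + X(-142, u(-10)) = 36896 + (-5 - 18/(-142) + 48/3) = 36896 + (-5 - 18*(-1/142) + 48*(⅓)) = 36896 + (-5 + 9/71 + 16) = 36896 + 790/71 = 2620406/71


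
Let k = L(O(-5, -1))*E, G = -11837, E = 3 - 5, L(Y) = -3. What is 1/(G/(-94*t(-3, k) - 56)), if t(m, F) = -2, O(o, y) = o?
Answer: -132/11837 ≈ -0.011151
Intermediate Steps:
E = -2
k = 6 (k = -3*(-2) = 6)
1/(G/(-94*t(-3, k) - 56)) = 1/(-11837/(-94*(-2) - 56)) = 1/(-11837/(188 - 56)) = 1/(-11837/132) = -132/11837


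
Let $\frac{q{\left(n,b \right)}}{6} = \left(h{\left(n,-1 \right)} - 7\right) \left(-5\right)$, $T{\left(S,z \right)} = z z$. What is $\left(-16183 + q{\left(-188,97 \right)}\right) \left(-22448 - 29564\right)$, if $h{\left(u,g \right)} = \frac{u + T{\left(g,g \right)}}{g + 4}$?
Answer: $733525236$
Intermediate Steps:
$T{\left(S,z \right)} = z^{2}$
$h{\left(u,g \right)} = \frac{u + g^{2}}{4 + g}$ ($h{\left(u,g \right)} = \frac{u + g^{2}}{g + 4} = \frac{u + g^{2}}{4 + g}$)
$q{\left(n,b \right)} = 200 - 10 n$ ($q{\left(n,b \right)} = 6 \left(\frac{n + \left(-1\right)^{2}}{4 - 1} - 7\right) \left(-5\right) = 6 \left(\frac{n + 1}{3} - 7\right) \left(-5\right) = 6 \left(\frac{1 + n}{3} - 7\right) \left(-5\right) = 6 \left(\left(\frac{1}{3} + \frac{n}{3}\right) - 7\right) \left(-5\right) = 6 \left(- \frac{20}{3} + \frac{n}{3}\right) \left(-5\right) = 6 \left(\frac{100}{3} - \frac{5 n}{3}\right) = 200 - 10 n$)
$\left(-16183 + q{\left(-188,97 \right)}\right) \left(-22448 - 29564\right) = \left(-16183 + \left(200 - -1880\right)\right) \left(-22448 - 29564\right) = \left(-16183 + \left(200 + 1880\right)\right) \left(-52012\right) = \left(-16183 + 2080\right) \left(-52012\right) = \left(-14103\right) \left(-52012\right) = 733525236$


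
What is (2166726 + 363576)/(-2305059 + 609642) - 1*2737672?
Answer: -1547166059842/565139 ≈ -2.7377e+6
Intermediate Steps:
(2166726 + 363576)/(-2305059 + 609642) - 1*2737672 = 2530302/(-1695417) - 2737672 = 2530302*(-1/1695417) - 2737672 = -843434/565139 - 2737672 = -1547166059842/565139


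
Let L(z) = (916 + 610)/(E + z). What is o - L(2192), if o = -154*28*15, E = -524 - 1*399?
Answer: -82080446/1269 ≈ -64681.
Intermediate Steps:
E = -923 (E = -524 - 399 = -923)
o = -64680 (o = -4312*15 = -64680)
L(z) = 1526/(-923 + z) (L(z) = (916 + 610)/(-923 + z) = 1526/(-923 + z))
o - L(2192) = -64680 - 1526/(-923 + 2192) = -64680 - 1526/1269 = -82080446/1269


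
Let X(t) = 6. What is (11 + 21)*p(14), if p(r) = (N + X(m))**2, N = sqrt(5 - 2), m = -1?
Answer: 1248 + 384*sqrt(3) ≈ 1913.1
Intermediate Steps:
N = sqrt(3) ≈ 1.7320
p(r) = (6 + sqrt(3))**2 (p(r) = (sqrt(3) + 6)**2 = (6 + sqrt(3))**2)
(11 + 21)*p(14) = (11 + 21)*(6 + sqrt(3))**2 = 32*(6 + sqrt(3))**2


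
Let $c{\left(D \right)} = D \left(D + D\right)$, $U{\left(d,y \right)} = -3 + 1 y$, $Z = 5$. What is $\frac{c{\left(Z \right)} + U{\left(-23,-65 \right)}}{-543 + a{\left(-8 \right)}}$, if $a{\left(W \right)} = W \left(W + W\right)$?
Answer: $\frac{18}{415} \approx 0.043373$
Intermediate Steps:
$U{\left(d,y \right)} = -3 + y$
$c{\left(D \right)} = 2 D^{2}$ ($c{\left(D \right)} = D 2 D = 2 D^{2}$)
$a{\left(W \right)} = 2 W^{2}$ ($a{\left(W \right)} = W 2 W = 2 W^{2}$)
$\frac{c{\left(Z \right)} + U{\left(-23,-65 \right)}}{-543 + a{\left(-8 \right)}} = \frac{2 \cdot 5^{2} - 68}{-543 + 2 \left(-8\right)^{2}} = \frac{2 \cdot 25 - 68}{-543 + 2 \cdot 64} = \frac{50 - 68}{-543 + 128} = - \frac{18}{-415} = \left(-18\right) \left(- \frac{1}{415}\right) = \frac{18}{415}$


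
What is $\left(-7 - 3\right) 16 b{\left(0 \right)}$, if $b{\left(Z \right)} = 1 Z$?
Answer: $0$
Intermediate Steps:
$b{\left(Z \right)} = Z$
$\left(-7 - 3\right) 16 b{\left(0 \right)} = \left(-7 - 3\right) 16 \cdot 0 = \left(-10\right) 16 \cdot 0 = \left(-160\right) 0 = 0$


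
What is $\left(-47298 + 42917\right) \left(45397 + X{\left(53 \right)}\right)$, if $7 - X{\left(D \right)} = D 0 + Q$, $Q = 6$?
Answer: $-198888638$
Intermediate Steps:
$X{\left(D \right)} = 1$ ($X{\left(D \right)} = 7 - \left(D 0 + 6\right) = 7 - \left(0 + 6\right) = 7 - 6 = 1$)
$\left(-47298 + 42917\right) \left(45397 + X{\left(53 \right)}\right) = \left(-47298 + 42917\right) \left(45397 + 1\right) = \left(-4381\right) 45398 = -198888638$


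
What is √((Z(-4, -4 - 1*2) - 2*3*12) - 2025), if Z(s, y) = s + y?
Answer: 7*I*√43 ≈ 45.902*I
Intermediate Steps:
√((Z(-4, -4 - 1*2) - 2*3*12) - 2025) = √(((-4 + (-4 - 1*2)) - 2*3*12) - 2025) = √(((-4 + (-4 - 2)) - 6*12) - 2025) = √(((-4 - 6) - 72) - 2025) = √((-10 - 72) - 2025) = √(-82 - 2025) = √(-2107) = 7*I*√43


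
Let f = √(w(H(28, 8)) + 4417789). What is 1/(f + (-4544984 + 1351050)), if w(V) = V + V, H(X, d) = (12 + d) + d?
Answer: -3193934/10201209978511 - √4417845/10201209978511 ≈ -3.1330e-7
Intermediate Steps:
H(X, d) = 12 + 2*d
w(V) = 2*V
f = √4417845 (f = √(2*(12 + 2*8) + 4417789) = √(2*(12 + 16) + 4417789) = √(2*28 + 4417789) = √(56 + 4417789) = √4417845 ≈ 2101.9)
1/(f + (-4544984 + 1351050)) = 1/(√4417845 + (-4544984 + 1351050)) = 1/(√4417845 - 3193934) = 1/(-3193934 + √4417845)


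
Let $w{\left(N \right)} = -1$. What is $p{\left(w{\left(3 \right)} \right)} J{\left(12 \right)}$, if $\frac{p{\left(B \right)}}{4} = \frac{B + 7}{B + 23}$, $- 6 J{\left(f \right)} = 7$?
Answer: $- \frac{14}{11} \approx -1.2727$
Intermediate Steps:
$J{\left(f \right)} = - \frac{7}{6}$ ($J{\left(f \right)} = \left(- \frac{1}{6}\right) 7 = - \frac{7}{6}$)
$p{\left(B \right)} = \frac{4 \left(7 + B\right)}{23 + B}$ ($p{\left(B \right)} = 4 \frac{B + 7}{B + 23} = 4 \frac{7 + B}{23 + B} = \frac{4 \left(7 + B\right)}{23 + B}$)
$p{\left(w{\left(3 \right)} \right)} J{\left(12 \right)} = \frac{4 \left(7 - 1\right)}{23 - 1} \left(- \frac{7}{6}\right) = 4 \cdot \frac{1}{22} \cdot 6 \left(- \frac{7}{6}\right) = \frac{12}{11} \left(- \frac{7}{6}\right) = - \frac{14}{11}$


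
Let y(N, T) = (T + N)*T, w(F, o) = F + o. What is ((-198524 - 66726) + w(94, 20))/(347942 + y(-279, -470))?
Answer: -66284/174993 ≈ -0.37878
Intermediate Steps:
y(N, T) = T*(N + T) (y(N, T) = (N + T)*T = T*(N + T))
((-198524 - 66726) + w(94, 20))/(347942 + y(-279, -470)) = ((-198524 - 66726) + (94 + 20))/(347942 - 470*(-279 - 470)) = (-265250 + 114)/(347942 - 470*(-749)) = -265136/(347942 + 352030) = -265136/699972 = -265136*1/699972 = -66284/174993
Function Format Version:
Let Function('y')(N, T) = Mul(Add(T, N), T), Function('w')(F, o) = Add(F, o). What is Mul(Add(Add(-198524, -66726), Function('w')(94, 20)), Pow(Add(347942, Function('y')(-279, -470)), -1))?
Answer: Rational(-66284, 174993) ≈ -0.37878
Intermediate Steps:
Function('y')(N, T) = Mul(T, Add(N, T)) (Function('y')(N, T) = Mul(Add(N, T), T) = Mul(T, Add(N, T)))
Mul(Add(Add(-198524, -66726), Function('w')(94, 20)), Pow(Add(347942, Function('y')(-279, -470)), -1)) = Mul(Add(Add(-198524, -66726), Add(94, 20)), Pow(Add(347942, Mul(-470, Add(-279, -470))), -1)) = Mul(Add(-265250, 114), Pow(Add(347942, Mul(-470, -749)), -1)) = Mul(-265136, Pow(Add(347942, 352030), -1)) = Mul(-265136, Pow(699972, -1)) = Mul(-265136, Rational(1, 699972)) = Rational(-66284, 174993)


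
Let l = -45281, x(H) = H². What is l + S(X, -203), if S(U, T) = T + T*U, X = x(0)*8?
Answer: -45484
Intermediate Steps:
X = 0 (X = 0²*8 = 0*8 = 0)
l + S(X, -203) = -45281 - 203*(1 + 0) = -45281 - 203*1 = -45281 - 203 = -45484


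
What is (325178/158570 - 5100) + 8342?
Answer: 257204559/79285 ≈ 3244.1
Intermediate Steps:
(325178/158570 - 5100) + 8342 = (325178*(1/158570) - 5100) + 8342 = (162589/79285 - 5100) + 8342 = -404190911/79285 + 8342 = 257204559/79285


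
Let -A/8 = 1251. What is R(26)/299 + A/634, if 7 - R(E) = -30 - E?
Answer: -1476225/94783 ≈ -15.575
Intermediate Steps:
A = -10008 (A = -8*1251 = -10008)
R(E) = 37 + E (R(E) = 7 - (-30 - E) = 7 + (30 + E) = 37 + E)
R(26)/299 + A/634 = (37 + 26)/299 - 10008/634 = 63*(1/299) - 10008*1/634 = 63/299 - 5004/317 = -1476225/94783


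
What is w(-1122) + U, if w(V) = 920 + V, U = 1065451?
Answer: 1065249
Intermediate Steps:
w(-1122) + U = (920 - 1122) + 1065451 = -202 + 1065451 = 1065249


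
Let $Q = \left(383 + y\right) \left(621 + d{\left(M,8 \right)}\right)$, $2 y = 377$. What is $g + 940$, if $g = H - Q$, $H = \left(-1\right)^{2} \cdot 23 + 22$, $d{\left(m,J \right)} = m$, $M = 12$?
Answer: $- \frac{721549}{2} \approx -3.6077 \cdot 10^{5}$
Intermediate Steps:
$y = \frac{377}{2}$ ($y = \frac{1}{2} \cdot 377 = \frac{377}{2} \approx 188.5$)
$H = 45$ ($H = 1 \cdot 23 + 22 = 23 + 22 = 45$)
$Q = \frac{723519}{2}$ ($Q = \left(383 + \frac{377}{2}\right) \left(621 + 12\right) = \frac{1143}{2} \cdot 633 = \frac{723519}{2} \approx 3.6176 \cdot 10^{5}$)
$g = - \frac{723429}{2}$ ($g = 45 - \frac{723519}{2} = - \frac{723429}{2} \approx -3.6171 \cdot 10^{5}$)
$g + 940 = - \frac{723429}{2} + 940 = - \frac{721549}{2}$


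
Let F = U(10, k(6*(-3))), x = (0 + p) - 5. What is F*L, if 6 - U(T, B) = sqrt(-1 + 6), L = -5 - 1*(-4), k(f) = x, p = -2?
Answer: -6 + sqrt(5) ≈ -3.7639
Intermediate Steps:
x = -7 (x = (0 - 2) - 5 = -2 - 5 = -7)
k(f) = -7
L = -1 (L = -5 + 4 = -1)
U(T, B) = 6 - sqrt(5) (U(T, B) = 6 - sqrt(-1 + 6) = 6 - sqrt(5))
F = 6 - sqrt(5) ≈ 3.7639
F*L = (6 - sqrt(5))*(-1) = -6 + sqrt(5)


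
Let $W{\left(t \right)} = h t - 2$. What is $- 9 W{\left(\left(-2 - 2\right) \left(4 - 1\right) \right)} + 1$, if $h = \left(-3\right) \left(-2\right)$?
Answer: $667$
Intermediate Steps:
$h = 6$
$W{\left(t \right)} = -2 + 6 t$ ($W{\left(t \right)} = 6 t - 2 = -2 + 6 t$)
$- 9 W{\left(\left(-2 - 2\right) \left(4 - 1\right) \right)} + 1 = - 9 \left(-2 + 6 \left(-2 - 2\right) \left(4 - 1\right)\right) + 1 = - 9 \left(-2 + 6 \left(\left(-4\right) 3\right)\right) + 1 = - 9 \left(-2 + 6 \left(-12\right)\right) + 1 = - 9 \left(-2 - 72\right) + 1 = \left(-9\right) \left(-74\right) + 1 = 666 + 1 = 667$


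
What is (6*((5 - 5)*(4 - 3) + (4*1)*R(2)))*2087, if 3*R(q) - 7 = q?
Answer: 150264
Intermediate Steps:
R(q) = 7/3 + q/3
(6*((5 - 5)*(4 - 3) + (4*1)*R(2)))*2087 = (6*((5 - 5)*(4 - 3) + (4*1)*(7/3 + (⅓)*2)))*2087 = (6*(0*1 + 4*(7/3 + ⅔)))*2087 = (6*(0 + 4*3))*2087 = (6*(0 + 12))*2087 = (6*12)*2087 = 72*2087 = 150264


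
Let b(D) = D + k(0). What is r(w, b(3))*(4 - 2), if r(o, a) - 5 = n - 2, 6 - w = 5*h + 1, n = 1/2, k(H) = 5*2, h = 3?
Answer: 7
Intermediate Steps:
k(H) = 10
n = 1/2 ≈ 0.50000
w = -10 (w = 6 - (5*3 + 1) = 6 - (15 + 1) = 6 - 1*16 = 6 - 16 = -10)
b(D) = 10 + D (b(D) = D + 10 = 10 + D)
r(o, a) = 7/2 (r(o, a) = 5 + (1/2 - 2) = 5 - 3/2 = 7/2)
r(w, b(3))*(4 - 2) = 7*(4 - 2)/2 = (7/2)*2 = 7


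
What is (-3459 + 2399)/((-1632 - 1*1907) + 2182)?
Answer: 1060/1357 ≈ 0.78113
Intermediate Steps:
(-3459 + 2399)/((-1632 - 1*1907) + 2182) = -1060/((-1632 - 1907) + 2182) = -1060/(-3539 + 2182) = -1060/(-1357) = -1060*(-1/1357) = 1060/1357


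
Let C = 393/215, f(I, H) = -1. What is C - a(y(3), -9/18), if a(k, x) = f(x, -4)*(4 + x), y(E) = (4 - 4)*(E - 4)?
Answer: 2291/430 ≈ 5.3279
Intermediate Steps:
y(E) = 0 (y(E) = 0*(-4 + E) = 0)
a(k, x) = -4 - x (a(k, x) = -(4 + x) = -4 - x)
C = 393/215 (C = 393*(1/215) = 393/215 ≈ 1.8279)
C - a(y(3), -9/18) = 393/215 - (-4 - (-9)/18) = 393/215 - (-4 - 1*(-½)) = 393/215 - (-4 + ½) = 393/215 - 1*(-7/2) = 393/215 + 7/2 = 2291/430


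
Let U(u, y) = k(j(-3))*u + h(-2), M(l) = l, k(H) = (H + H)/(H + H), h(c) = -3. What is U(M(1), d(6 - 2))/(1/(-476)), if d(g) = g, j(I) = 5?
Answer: 952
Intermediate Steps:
k(H) = 1 (k(H) = (2*H)/((2*H)) = (2*H)*(1/(2*H)) = 1)
U(u, y) = -3 + u (U(u, y) = 1*u - 3 = u - 3 = -3 + u)
U(M(1), d(6 - 2))/(1/(-476)) = (-3 + 1)/(1/(-476)) = -2/(-1/476) = -2*(-476) = 952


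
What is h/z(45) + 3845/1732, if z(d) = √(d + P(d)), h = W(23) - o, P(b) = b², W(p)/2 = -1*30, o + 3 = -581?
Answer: 3845/1732 + 262*√230/345 ≈ 13.737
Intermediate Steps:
o = -584 (o = -3 - 581 = -584)
W(p) = -60 (W(p) = 2*(-1*30) = 2*(-30) = -60)
h = 524 (h = -60 - 1*(-584) = -60 + 584 = 524)
z(d) = √(d + d²)
h/z(45) + 3845/1732 = 524/(√(45*(1 + 45))) + 3845/1732 = 524/(√(45*46)) + 3845*(1/1732) = 524/(√2070) + 3845/1732 = 524/((3*√230)) + 3845/1732 = 524*(√230/690) + 3845/1732 = 262*√230/345 + 3845/1732 = 3845/1732 + 262*√230/345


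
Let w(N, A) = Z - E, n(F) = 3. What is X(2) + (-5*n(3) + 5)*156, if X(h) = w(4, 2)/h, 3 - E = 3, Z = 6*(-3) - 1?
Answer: -3139/2 ≈ -1569.5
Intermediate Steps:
Z = -19 (Z = -18 - 1 = -19)
E = 0 (E = 3 - 1*3 = 3 - 3 = 0)
w(N, A) = -19 (w(N, A) = -19 - 1*0 = -19 + 0 = -19)
X(h) = -19/h
X(2) + (-5*n(3) + 5)*156 = -19/2 + (-5*3 + 5)*156 = -19*1/2 + (-15 + 5)*156 = -19/2 - 10*156 = -19/2 - 1560 = -3139/2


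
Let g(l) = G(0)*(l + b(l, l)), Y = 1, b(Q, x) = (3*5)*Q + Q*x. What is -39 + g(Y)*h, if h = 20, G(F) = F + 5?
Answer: 1661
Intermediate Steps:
b(Q, x) = 15*Q + Q*x
G(F) = 5 + F
g(l) = 5*l + 5*l*(15 + l) (g(l) = (5 + 0)*(l + l*(15 + l)) = 5*(l + l*(15 + l)) = 5*l + 5*l*(15 + l))
-39 + g(Y)*h = -39 + (5*1*(16 + 1))*20 = -39 + (5*1*17)*20 = -39 + 85*20 = -39 + 1700 = 1661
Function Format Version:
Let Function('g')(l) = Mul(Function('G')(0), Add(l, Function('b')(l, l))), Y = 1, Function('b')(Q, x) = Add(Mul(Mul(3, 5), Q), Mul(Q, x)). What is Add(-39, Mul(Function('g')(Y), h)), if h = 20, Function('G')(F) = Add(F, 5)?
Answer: 1661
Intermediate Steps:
Function('b')(Q, x) = Add(Mul(15, Q), Mul(Q, x))
Function('G')(F) = Add(5, F)
Function('g')(l) = Add(Mul(5, l), Mul(5, l, Add(15, l))) (Function('g')(l) = Mul(Add(5, 0), Add(l, Mul(l, Add(15, l)))) = Mul(5, Add(l, Mul(l, Add(15, l)))) = Add(Mul(5, l), Mul(5, l, Add(15, l))))
Add(-39, Mul(Function('g')(Y), h)) = Add(-39, Mul(Mul(5, 1, Add(16, 1)), 20)) = Add(-39, Mul(Mul(5, 1, 17), 20)) = Add(-39, Mul(85, 20)) = Add(-39, 1700) = 1661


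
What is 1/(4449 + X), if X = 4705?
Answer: 1/9154 ≈ 0.00010924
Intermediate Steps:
1/(4449 + X) = 1/(4449 + 4705) = 1/9154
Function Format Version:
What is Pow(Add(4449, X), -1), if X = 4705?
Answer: Rational(1, 9154) ≈ 0.00010924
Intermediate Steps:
Pow(Add(4449, X), -1) = Pow(Add(4449, 4705), -1) = Pow(9154, -1) = Rational(1, 9154)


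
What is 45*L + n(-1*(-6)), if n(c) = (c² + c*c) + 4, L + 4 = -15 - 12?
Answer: -1319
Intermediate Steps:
L = -31 (L = -4 + (-15 - 12) = -4 - 27 = -31)
n(c) = 4 + 2*c² (n(c) = (c² + c²) + 4 = 2*c² + 4 = 4 + 2*c²)
45*L + n(-1*(-6)) = 45*(-31) + (4 + 2*(-1*(-6))²) = -1395 + (4 + 2*6²) = -1395 + (4 + 2*36) = -1395 + (4 + 72) = -1395 + 76 = -1319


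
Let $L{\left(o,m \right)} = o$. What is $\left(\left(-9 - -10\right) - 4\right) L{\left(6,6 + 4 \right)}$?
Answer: $-18$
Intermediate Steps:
$\left(\left(-9 - -10\right) - 4\right) L{\left(6,6 + 4 \right)} = \left(\left(-9 - -10\right) - 4\right) 6 = \left(\left(-9 + 10\right) - 4\right) 6 = \left(1 - 4\right) 6 = \left(-3\right) 6 = -18$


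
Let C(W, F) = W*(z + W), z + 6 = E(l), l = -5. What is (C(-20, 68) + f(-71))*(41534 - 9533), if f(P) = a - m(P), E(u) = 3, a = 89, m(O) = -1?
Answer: 17600550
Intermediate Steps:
z = -3 (z = -6 + 3 = -3)
f(P) = 90 (f(P) = 89 - 1*(-1) = 89 + 1 = 90)
C(W, F) = W*(-3 + W)
(C(-20, 68) + f(-71))*(41534 - 9533) = (-20*(-3 - 20) + 90)*(41534 - 9533) = (-20*(-23) + 90)*32001 = (460 + 90)*32001 = 550*32001 = 17600550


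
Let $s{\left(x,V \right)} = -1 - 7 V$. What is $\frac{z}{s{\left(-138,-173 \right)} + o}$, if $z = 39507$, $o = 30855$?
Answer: $\frac{39507}{32065} \approx 1.2321$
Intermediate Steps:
$\frac{z}{s{\left(-138,-173 \right)} + o} = \frac{39507}{\left(-1 - -1211\right) + 30855} = \frac{39507}{\left(-1 + 1211\right) + 30855} = \frac{39507}{1210 + 30855} = \frac{39507}{32065}$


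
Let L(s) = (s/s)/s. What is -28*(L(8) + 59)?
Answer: -3311/2 ≈ -1655.5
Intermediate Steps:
L(s) = 1/s
-28*(L(8) + 59) = -28*(1/8 + 59) = -28*(⅛ + 59) = -28*473/8 = -3311/2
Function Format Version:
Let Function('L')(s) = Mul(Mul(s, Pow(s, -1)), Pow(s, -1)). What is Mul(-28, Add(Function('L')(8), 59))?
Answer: Rational(-3311, 2) ≈ -1655.5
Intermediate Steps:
Function('L')(s) = Pow(s, -1) (Function('L')(s) = Mul(1, Pow(s, -1)) = Pow(s, -1))
Mul(-28, Add(Function('L')(8), 59)) = Mul(-28, Add(Pow(8, -1), 59)) = Mul(-28, Add(Rational(1, 8), 59)) = Mul(-28, Rational(473, 8)) = Rational(-3311, 2)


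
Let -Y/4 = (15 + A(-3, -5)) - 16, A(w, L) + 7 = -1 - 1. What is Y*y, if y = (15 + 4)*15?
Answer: 11400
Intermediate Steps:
A(w, L) = -9 (A(w, L) = -7 + (-1 - 1) = -7 - 2 = -9)
y = 285 (y = 19*15 = 285)
Y = 40 (Y = -4*((15 - 9) - 16) = -4*(6 - 16) = -4*(-10) = 40)
Y*y = 40*285 = 11400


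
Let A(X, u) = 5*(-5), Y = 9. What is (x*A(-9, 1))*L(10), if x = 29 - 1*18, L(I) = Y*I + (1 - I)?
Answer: -22275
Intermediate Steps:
L(I) = 1 + 8*I (L(I) = 9*I + (1 - I) = 1 + 8*I)
A(X, u) = -25
x = 11 (x = 29 - 18 = 11)
(x*A(-9, 1))*L(10) = (11*(-25))*(1 + 8*10) = -275*(1 + 80) = -275*81 = -22275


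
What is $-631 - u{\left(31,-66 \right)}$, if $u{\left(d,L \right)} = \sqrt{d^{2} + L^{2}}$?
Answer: $-631 - \sqrt{5317} \approx -703.92$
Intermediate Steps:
$u{\left(d,L \right)} = \sqrt{L^{2} + d^{2}}$
$-631 - u{\left(31,-66 \right)} = -631 - \sqrt{\left(-66\right)^{2} + 31^{2}} = -631 - \sqrt{4356 + 961} = -631 - \sqrt{5317}$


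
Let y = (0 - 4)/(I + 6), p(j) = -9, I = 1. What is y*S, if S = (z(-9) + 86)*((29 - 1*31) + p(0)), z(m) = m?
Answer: 484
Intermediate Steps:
y = -4/7 (y = (0 - 4)/(1 + 6) = -4/7 ≈ -0.57143)
S = -847 (S = (-9 + 86)*((29 - 1*31) - 9) = 77*((29 - 31) - 9) = 77*(-2 - 9) = 77*(-11) = -847)
y*S = -4/7*(-847) = 484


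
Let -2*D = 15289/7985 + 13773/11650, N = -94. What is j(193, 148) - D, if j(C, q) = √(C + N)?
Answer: 57618851/37210100 + 3*√11 ≈ 11.498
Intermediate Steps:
D = -57618851/37210100 (D = -(15289/7985 + 13773/11650)/2 = -½*57618851/18605050 = -57618851/37210100 ≈ -1.5485)
j(C, q) = √(-94 + C) (j(C, q) = √(C - 94) = √(-94 + C))
j(193, 148) - D = √(-94 + 193) - 1*(-57618851/37210100) = √99 + 57618851/37210100 = 3*√11 + 57618851/37210100 = 57618851/37210100 + 3*√11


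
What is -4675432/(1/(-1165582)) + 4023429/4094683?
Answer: 22314381943931392021/4094683 ≈ 5.4496e+12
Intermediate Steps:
-4675432/(1/(-1165582)) + 4023429/4094683 = -4675432/(-1/1165582) + 4023429*(1/4094683) = -4675432*(-1165582) + 4023429/4094683 = 5449599381424 + 4023429/4094683 = 22314381943931392021/4094683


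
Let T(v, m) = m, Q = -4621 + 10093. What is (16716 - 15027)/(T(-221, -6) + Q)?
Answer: 563/1822 ≈ 0.30900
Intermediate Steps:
Q = 5472
(16716 - 15027)/(T(-221, -6) + Q) = (16716 - 15027)/(-6 + 5472) = 1689/5466 = 1689*(1/5466) = 563/1822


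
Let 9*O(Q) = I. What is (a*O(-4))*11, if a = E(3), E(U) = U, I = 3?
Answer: 11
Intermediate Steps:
a = 3
O(Q) = 1/3 (O(Q) = (1/9)*3 = 1/3)
(a*O(-4))*11 = (3*(1/3))*11 = 1*11 = 11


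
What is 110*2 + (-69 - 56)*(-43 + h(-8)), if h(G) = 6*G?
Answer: 11595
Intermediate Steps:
110*2 + (-69 - 56)*(-43 + h(-8)) = 110*2 + (-69 - 56)*(-43 + 6*(-8)) = 220 - 125*(-43 - 48) = 220 - 125*(-91) = 220 + 11375 = 11595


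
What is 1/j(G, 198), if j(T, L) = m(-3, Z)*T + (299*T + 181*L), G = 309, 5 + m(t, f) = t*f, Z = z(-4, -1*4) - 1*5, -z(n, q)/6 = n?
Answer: 1/109071 ≈ 9.1683e-6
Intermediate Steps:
z(n, q) = -6*n
Z = 19 (Z = -6*(-4) - 1*5 = 24 - 5 = 19)
m(t, f) = -5 + f*t (m(t, f) = -5 + t*f = -5 + f*t)
j(T, L) = 181*L + 237*T (j(T, L) = (-5 + 19*(-3))*T + (299*T + 181*L) = (-5 - 57)*T + (181*L + 299*T) = -62*T + (181*L + 299*T) = 181*L + 237*T)
1/j(G, 198) = 1/(181*198 + 237*309) = 1/(35838 + 73233) = 1/109071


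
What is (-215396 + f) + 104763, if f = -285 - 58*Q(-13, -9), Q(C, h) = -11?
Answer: -110280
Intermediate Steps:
f = 353 (f = -285 - 58*(-11) = -285 + 638 = 353)
(-215396 + f) + 104763 = (-215396 + 353) + 104763 = -215043 + 104763 = -110280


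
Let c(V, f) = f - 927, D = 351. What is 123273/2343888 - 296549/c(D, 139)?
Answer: 19310410601/51305104 ≈ 376.38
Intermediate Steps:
c(V, f) = -927 + f
123273/2343888 - 296549/c(D, 139) = 123273/2343888 - 296549/(-927 + 139) = 123273*(1/2343888) - 296549/(-788) = 13697/260432 - 296549*(-1/788) = 13697/260432 + 296549/788 = 19310410601/51305104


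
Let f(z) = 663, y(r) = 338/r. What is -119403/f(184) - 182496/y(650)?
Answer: -5969277/17 ≈ -3.5113e+5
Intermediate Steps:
-119403/f(184) - 182496/y(650) = -119403/663 - 182496/(338/650) = -119403*1/663 - 182496/(338*(1/650)) = -39801/221 - 182496/13/25 = -39801/221 - 182496*25/13 = -39801/221 - 4562400/13 = -5969277/17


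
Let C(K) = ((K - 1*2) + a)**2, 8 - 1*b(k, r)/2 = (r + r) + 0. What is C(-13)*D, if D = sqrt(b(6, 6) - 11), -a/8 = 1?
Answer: 529*I*sqrt(19) ≈ 2305.9*I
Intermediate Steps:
a = -8 (a = -8*1 = -8)
b(k, r) = 16 - 4*r (b(k, r) = 16 - 2*((r + r) + 0) = 16 - 2*(2*r + 0) = 16 - 4*r)
C(K) = (-10 + K)**2 (C(K) = ((K - 1*2) - 8)**2 = ((K - 2) - 8)**2 = ((-2 + K) - 8)**2 = (-10 + K)**2)
D = I*sqrt(19) (D = sqrt((16 - 4*6) - 11) = sqrt((16 - 24) - 11) = sqrt(-8 - 11) = sqrt(-19) = I*sqrt(19) ≈ 4.3589*I)
C(-13)*D = (-10 - 13)**2*(I*sqrt(19)) = (-23)**2*(I*sqrt(19)) = 529*(I*sqrt(19)) = 529*I*sqrt(19)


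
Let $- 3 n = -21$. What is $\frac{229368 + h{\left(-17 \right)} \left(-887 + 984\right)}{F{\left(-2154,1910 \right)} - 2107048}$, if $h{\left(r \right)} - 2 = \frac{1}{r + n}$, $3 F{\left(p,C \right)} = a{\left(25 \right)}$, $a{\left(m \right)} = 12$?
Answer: $- \frac{2295523}{21070440} \approx -0.10895$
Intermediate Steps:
$n = 7$ ($n = \left(- \frac{1}{3}\right) \left(-21\right) = 7$)
$F{\left(p,C \right)} = 4$ ($F{\left(p,C \right)} = \frac{1}{3} \cdot 12 = 4$)
$h{\left(r \right)} = 2 + \frac{1}{7 + r}$ ($h{\left(r \right)} = 2 + \frac{1}{r + 7} = 2 + \frac{1}{7 + r}$)
$\frac{229368 + h{\left(-17 \right)} \left(-887 + 984\right)}{F{\left(-2154,1910 \right)} - 2107048} = \frac{229368 + \frac{15 + 2 \left(-17\right)}{7 - 17} \left(-887 + 984\right)}{4 - 2107048} = \frac{229368 + \frac{15 - 34}{-10} \cdot 97}{-2107044} = \left(229368 + \left(- \frac{1}{10}\right) \left(-19\right) 97\right) \left(- \frac{1}{2107044}\right) = \left(229368 + \frac{19}{10} \cdot 97\right) \left(- \frac{1}{2107044}\right) = \left(229368 + \frac{1843}{10}\right) \left(- \frac{1}{2107044}\right) = \frac{2295523}{10} \left(- \frac{1}{2107044}\right) = - \frac{2295523}{21070440}$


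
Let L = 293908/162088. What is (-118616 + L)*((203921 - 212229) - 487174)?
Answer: 1190763171224575/20261 ≈ 5.8771e+10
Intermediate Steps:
L = 73477/40522 (L = 293908*(1/162088) = 73477/40522 ≈ 1.8133)
(-118616 + L)*((203921 - 212229) - 487174) = (-118616 + 73477/40522)*((203921 - 212229) - 487174) = -4806484075*(-8308 - 487174)/40522 = -4806484075/40522*(-495482) = 1190763171224575/20261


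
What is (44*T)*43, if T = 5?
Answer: 9460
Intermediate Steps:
(44*T)*43 = (44*5)*43 = 220*43 = 9460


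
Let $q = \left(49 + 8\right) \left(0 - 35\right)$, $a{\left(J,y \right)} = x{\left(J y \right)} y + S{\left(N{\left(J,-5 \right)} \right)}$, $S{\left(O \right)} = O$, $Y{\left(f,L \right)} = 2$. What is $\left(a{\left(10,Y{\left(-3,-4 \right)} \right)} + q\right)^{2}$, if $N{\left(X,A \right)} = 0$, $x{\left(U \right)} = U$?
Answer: $3822025$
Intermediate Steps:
$a{\left(J,y \right)} = J y^{2}$ ($a{\left(J,y \right)} = J y y + 0 = J y^{2} + 0 = J y^{2}$)
$q = -1995$ ($q = 57 \left(-35\right) = -1995$)
$\left(a{\left(10,Y{\left(-3,-4 \right)} \right)} + q\right)^{2} = \left(10 \cdot 2^{2} - 1995\right)^{2} = \left(10 \cdot 4 - 1995\right)^{2} = \left(40 - 1995\right)^{2} = \left(-1955\right)^{2} = 3822025$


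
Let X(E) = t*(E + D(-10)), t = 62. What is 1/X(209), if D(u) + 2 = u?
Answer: 1/12214 ≈ 8.1873e-5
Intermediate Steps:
D(u) = -2 + u
X(E) = -744 + 62*E (X(E) = 62*(E + (-2 - 10)) = 62*(E - 12) = 62*(-12 + E) = -744 + 62*E)
1/X(209) = 1/(-744 + 62*209) = 1/(-744 + 12958) = 1/12214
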